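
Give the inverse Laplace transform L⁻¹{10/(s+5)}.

L⁻¹{1/(s-a)} = e^(at), so L⁻¹{1/(s+5)} = e^(-5t), and L⁻¹{10/(s+5)} = 10·e^(-5t)

Final answer: 10·e^(-5t)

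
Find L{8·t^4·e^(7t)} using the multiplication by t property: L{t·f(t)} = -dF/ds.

Using L{t^n·e^(at)} = n!/(s-a)^(n+1), L{t^4·e^(7t)} = 24/(s-7)^5, so L{8·t^4·e^(7t)} = 8·24/(s-7)^5 = 192/(s-7)^5

Final answer: 192/(s-7)^5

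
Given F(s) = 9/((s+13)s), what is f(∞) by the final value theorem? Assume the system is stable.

f(∞) = lim_{s→0} sF(s) = lim_{s→0} 9/(s+13) = 9/13

Final answer: 9/13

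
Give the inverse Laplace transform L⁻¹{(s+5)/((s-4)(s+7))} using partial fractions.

Using partial fractions, f(t) = (9e^(4t) + 2e^(-7t))/11

Final answer: (9e^(4t) + 2e^(-7t))/11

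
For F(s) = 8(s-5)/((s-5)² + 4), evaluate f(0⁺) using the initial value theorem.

f(0⁺) = lim_{s→∞} sF(s) = lim_{s→∞} 8s(s-5)/((s-5)² + 4) = 8

Final answer: 8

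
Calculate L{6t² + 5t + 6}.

L{6t² + 5t + 6} = 6·2/s³ + 5/s² + 6/s = 12/s³ + 5/s² + 6/s

Final answer: 12/s³ + 5/s² + 6/s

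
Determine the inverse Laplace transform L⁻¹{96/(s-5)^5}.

L⁻¹{n!/(s-a)^(n+1)} = t^n·e^(at) with n=4, a=5. So L⁻¹{24/(s-5)^5} = t^4·e^(5t), and L⁻¹{96/(s-5)^5} = (96/24)·t^4·e^(5t) = 4·t^4·e^(5t)

Final answer: 4·t^4·e^(5t)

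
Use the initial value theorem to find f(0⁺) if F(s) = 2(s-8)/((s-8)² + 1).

f(0⁺) = lim_{s→∞} sF(s) = lim_{s→∞} 2s(s-8)/((s-8)² + 1) = 2

Final answer: 2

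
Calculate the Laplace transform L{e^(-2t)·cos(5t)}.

L{e^(at)·cos(ωt)} = (s-a)/((s-a)² + ω²), so L{e^(-2t)·cos(5t)} = (s+2)/((s+2)² + 25)

Final answer: (s+2)/((s+2)² + 25)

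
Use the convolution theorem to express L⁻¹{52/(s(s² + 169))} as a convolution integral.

52/(s(s² + 169)) = (1/s)·(52/(s² + 169)) = L{1}·L{4·sin(13t)}. So f(t) = 1*(4·sin(13t)) = ∫₀ᵗ 4·sin(13τ) dτ

Final answer: ∫₀ᵗ 4·sin(13τ) dτ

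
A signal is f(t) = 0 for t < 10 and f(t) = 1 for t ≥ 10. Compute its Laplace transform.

f(t) = u(t-10). L{u(t-10)} = e^(-10s)/s, so L{f(t)} = e^(-10s)/s

Final answer: e^(-10s)/s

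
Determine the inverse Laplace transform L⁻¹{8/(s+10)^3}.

L⁻¹{n!/(s-a)^(n+1)} = t^n·e^(at) with n=2, a=-10. So L⁻¹{2/(s+10)^3} = t^2·e^(-10t), and L⁻¹{8/(s+10)^3} = (8/2)·t^2·e^(-10t) = 4·t^2·e^(-10t)

Final answer: 4·t^2·e^(-10t)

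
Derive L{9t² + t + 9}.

L{9t² + t + 9} = 9·2/s³ + 1/s² + 9/s = 18/s³ + 1/s² + 9/s

Final answer: 18/s³ + 1/s² + 9/s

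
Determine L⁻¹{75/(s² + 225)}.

This is the form c·a/(s² + a²) with a = 15, c = 5. L⁻¹ = 5·sin(15t)

Final answer: 5·sin(15t)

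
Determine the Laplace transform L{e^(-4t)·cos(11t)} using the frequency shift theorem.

Frequency shift: L{e^(at)f(t)} = F(s-a). L{e^(-4t)·cos(11t)} = (s+4)/((s+4)² + 121)

Final answer: (s+4)/((s+4)² + 121)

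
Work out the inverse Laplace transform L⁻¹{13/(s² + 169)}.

L⁻¹{13/(s² + 169)} = sin(13t)

Final answer: sin(13t)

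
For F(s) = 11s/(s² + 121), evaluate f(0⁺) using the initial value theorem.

f(0⁺) = lim_{s→∞} s·11s/(s² + 121) = lim_{s→∞} 11s²/(s² + 121) = 11

Final answer: 11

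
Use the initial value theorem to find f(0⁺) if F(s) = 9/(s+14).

f(0⁺) = lim_{s→∞} s·9/(s+14) = lim_{s→∞} 9s/(s+14) = 9

Final answer: 9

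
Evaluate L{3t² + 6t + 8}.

L{3t² + 6t + 8} = 3·2/s³ + 6/s² + 8/s = 6/s³ + 6/s² + 8/s

Final answer: 6/s³ + 6/s² + 8/s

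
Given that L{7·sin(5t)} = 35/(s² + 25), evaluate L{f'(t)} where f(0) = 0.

L{f'(t)} = s·F(s) - f(0) = s·35/(s² + 25) - 0 = 35s/(s² + 25)

Final answer: 35s/(s² + 25)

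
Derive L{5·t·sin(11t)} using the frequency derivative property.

L{sin(11t)} = 11/(s² + 121). By L{t·f(t)} = -F'(s): -d/ds[11/(s² + 121)] = -(11)·(-2s)/(s² + 121)² = 22s/(s² + 121)². Then L{5·t·sin(11t)} = 5·22s/(s² + 121)² = 110s/(s² + 121)²

Final answer: 110s/(s² + 121)²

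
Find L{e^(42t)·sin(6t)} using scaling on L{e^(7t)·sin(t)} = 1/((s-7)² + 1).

Scaling with a=6: L{e^(42t)·sin(6t)} = (1/6) · 1/((s/6-7)² + 1). Simplifying: 6/((s-42)² + 36)

Final answer: 6/((s-42)² + 36)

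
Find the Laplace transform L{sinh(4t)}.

L{sinh(ωt)} = ω/(s² - ω²), so L{sinh(4t)} = 4/(s² - 16)

Final answer: 4/(s² - 16)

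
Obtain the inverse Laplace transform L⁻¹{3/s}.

L⁻¹{c/s} = c, so L⁻¹{3/s} = 3

Final answer: 3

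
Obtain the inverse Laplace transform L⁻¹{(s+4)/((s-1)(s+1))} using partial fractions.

Using partial fractions, f(t) = (5e^t - 3e^(-t))/2

Final answer: (5e^t - 3e^(-t))/2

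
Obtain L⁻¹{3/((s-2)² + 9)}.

Form: b/((s-a)² + b²) → e^(at)sin(bt). With a=2, b=3

Final answer: e^(2t)·sin(3t)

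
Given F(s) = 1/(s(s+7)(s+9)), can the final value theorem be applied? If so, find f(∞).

Poles of sF(s) = 1/((s+7)(s+9)) are at s = -7 and s = -9, both in the left half-plane. Theorem applies. f(∞) = lim_{s→0} sF(s) = 1/(7·9) = 1/63

Final answer: 1/63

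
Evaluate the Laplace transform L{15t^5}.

L{15t^5} = 15 · L{t^5} = 15 · 120/s^6 = 1800/s^6

Final answer: 1800/s^6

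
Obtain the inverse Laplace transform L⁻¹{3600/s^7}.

L⁻¹{n!/s^(n+1)} = t^n with n=6. So L⁻¹{720/s^7} = t^6, and L⁻¹{3600/s^7} = (3600/720)·t^6 = 5·t^6

Final answer: 5·t^6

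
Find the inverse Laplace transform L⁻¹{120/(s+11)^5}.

L⁻¹{n!/(s-a)^(n+1)} = t^n·e^(at) with n=4, a=-11. So L⁻¹{24/(s+11)^5} = t^4·e^(-11t), and L⁻¹{120/(s+11)^5} = (120/24)·t^4·e^(-11t) = 5·t^4·e^(-11t)

Final answer: 5·t^4·e^(-11t)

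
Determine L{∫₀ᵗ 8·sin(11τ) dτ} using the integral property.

L{∫₀ᵗ f(τ)dτ} = F(s)/s with F(s) = 88/(s² + 121), so the result is (88/(s² + 121))/s = 88/(s(s² + 121))

Final answer: 88/(s(s² + 121))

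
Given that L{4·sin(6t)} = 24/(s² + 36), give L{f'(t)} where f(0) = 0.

L{f'(t)} = s·F(s) - f(0) = s·24/(s² + 36) - 0 = 24s/(s² + 36)

Final answer: 24s/(s² + 36)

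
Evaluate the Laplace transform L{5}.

L{5} = 5 · L{1} = 5/s

Final answer: 5/s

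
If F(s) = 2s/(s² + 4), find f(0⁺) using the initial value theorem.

f(0⁺) = lim_{s→∞} s·2s/(s² + 4) = lim_{s→∞} 2s²/(s² + 4) = 2

Final answer: 2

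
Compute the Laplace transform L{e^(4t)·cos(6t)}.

L{e^(at)·cos(ωt)} = (s-a)/((s-a)² + ω²), so L{e^(4t)·cos(6t)} = (s-4)/((s-4)² + 36)

Final answer: (s-4)/((s-4)² + 36)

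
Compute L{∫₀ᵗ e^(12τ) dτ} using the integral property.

L{∫₀ᵗ f(τ)dτ} = F(s)/s with F(s) = 1/(s-12), so L{∫₀ᵗ e^(12τ) dτ} = 1/(s(s-12))

Final answer: 1/(s(s-12))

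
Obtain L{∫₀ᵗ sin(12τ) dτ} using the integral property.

L{∫₀ᵗ f(τ)dτ} = F(s)/s with F(s) = 12/(s² + 144), so the result is (12/(s² + 144))/s = 12/(s(s² + 144))

Final answer: 12/(s(s² + 144))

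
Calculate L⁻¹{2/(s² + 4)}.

This is the form c·a/(s² + a²) with a = 2. L⁻¹ = sin(2t)

Final answer: sin(2t)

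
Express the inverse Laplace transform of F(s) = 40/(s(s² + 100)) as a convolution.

40/(s(s² + 100)) = (1/s)·(40/(s² + 100)) = L{1}·L{4·sin(10t)}. So f(t) = 1*(4·sin(10t)) = ∫₀ᵗ 4·sin(10τ) dτ

Final answer: ∫₀ᵗ 4·sin(10τ) dτ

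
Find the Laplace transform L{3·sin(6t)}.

L{sin(ωt)} = ω/(s² + ω²), so L{sin(6t)} = 6/(s² + 36). Then L{3·sin(6t)} = 3·6/(s² + 36) = 18/(s² + 36)

Final answer: 18/(s² + 36)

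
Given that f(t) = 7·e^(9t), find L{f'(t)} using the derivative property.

f(0) = 7, F(s) = 7/(s-9). L{f'(t)} = s·F(s) - f(0) = 7s/(s-9) - 7 = (7s - 7(s-9))/(s-9) = 63/(s-9)

Final answer: 63/(s-9)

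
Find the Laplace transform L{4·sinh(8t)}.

L{sinh(ωt)} = ω/(s² - ω²), so L{sinh(8t)} = 8/(s² - 64). Then L{4·sinh(8t)} = 4·8/(s² - 64) = 32/(s² - 64)

Final answer: 32/(s² - 64)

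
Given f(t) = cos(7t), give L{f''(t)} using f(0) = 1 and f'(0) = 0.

F(s) = s/(s² + 49). L{f''(t)} = s²F(s) - sf(0) - f'(0) = s³/(s² + 49) - s = (s³ - s(s² + 49))/(s² + 49) = -49s/(s² + 49)

Final answer: -49s/(s² + 49)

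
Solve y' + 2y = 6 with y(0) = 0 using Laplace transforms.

sY + 2Y = 6/s. Y = 6/(s(s+2)). Partial fractions: Y = 3/s - 3/(s+2)

Final answer: y(t) = 3(1 - e^(-2t))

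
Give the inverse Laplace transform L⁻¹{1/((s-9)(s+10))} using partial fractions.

Decompose: A/(s-9) + B/(s+10). A = 1/19, B = -1/19. f(t) = (e^(9t) - e^(-10t))/19

Final answer: (e^(9t) - e^(-10t))/19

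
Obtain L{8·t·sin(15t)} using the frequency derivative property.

L{sin(15t)} = 15/(s² + 225). By L{t·f(t)} = -F'(s): -d/ds[15/(s² + 225)] = -(15)·(-2s)/(s² + 225)² = 30s/(s² + 225)². Then L{8·t·sin(15t)} = 8·30s/(s² + 225)² = 240s/(s² + 225)²

Final answer: 240s/(s² + 225)²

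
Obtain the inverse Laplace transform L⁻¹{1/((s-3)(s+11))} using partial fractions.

Decompose: A/(s-3) + B/(s+11). A = 1/14, B = -1/14. f(t) = (e^(3t) - e^(-11t))/14

Final answer: (e^(3t) - e^(-11t))/14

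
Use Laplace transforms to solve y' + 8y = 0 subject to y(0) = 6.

L{y'} + 8L{y} = 0. sY - 6 + 8Y = 0. Y(s+8) = 6. Y = 6/(s+8)

Final answer: y(t) = 6e^(-8t)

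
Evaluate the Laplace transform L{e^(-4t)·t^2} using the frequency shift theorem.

L{e^(at)·t^n} = n!/(s-a)^(n+1), so L{e^(-4t)·t^2} = 2/(s+4)^3

Final answer: 2/(s+4)^3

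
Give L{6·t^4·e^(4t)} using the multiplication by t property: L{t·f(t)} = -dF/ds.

Using L{t^n·e^(at)} = n!/(s-a)^(n+1), L{t^4·e^(4t)} = 24/(s-4)^5, so L{6·t^4·e^(4t)} = 6·24/(s-4)^5 = 144/(s-4)^5

Final answer: 144/(s-4)^5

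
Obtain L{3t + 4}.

L{3t + 4} = 3·L{t} + 4·L{1} = 3/s² + 4/s

Final answer: 3/s² + 4/s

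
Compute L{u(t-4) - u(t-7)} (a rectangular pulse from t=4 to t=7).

L{u(t-a)} = e^(-as)/s. L{u(t-4) - u(t-7)} = (e^(-4s) - e^(-7s))/s

Final answer: (e^(-4s) - e^(-7s))/s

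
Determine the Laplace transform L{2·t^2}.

L{t^n} = n!/s^(n+1), so L{t^2} = 2/s^3. Then L{2·t^2} = 2·2/s^3 = 4/s^3

Final answer: 4/s^3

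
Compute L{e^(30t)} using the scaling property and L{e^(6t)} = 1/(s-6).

Using L{f(at)} = (1/a)F(s/a) with a=5 and f(t) = e^(6t): L{e^(30t)} = (1/5) · 1/((s/5)-6) = (1/5) · 5/(s-30) = 1/(s-30)

Final answer: 1/(s-30)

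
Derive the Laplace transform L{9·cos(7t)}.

L{cos(ωt)} = s/(s² + ω²), so L{cos(7t)} = s/(s² + 49). Then L{9·cos(7t)} = 9·s/(s² + 49) = 9s/(s² + 49)

Final answer: 9s/(s² + 49)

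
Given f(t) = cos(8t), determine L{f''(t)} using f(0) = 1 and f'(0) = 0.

F(s) = s/(s² + 64). L{f''(t)} = s²F(s) - sf(0) - f'(0) = s³/(s² + 64) - s = (s³ - s(s² + 64))/(s² + 64) = -64s/(s² + 64)

Final answer: -64s/(s² + 64)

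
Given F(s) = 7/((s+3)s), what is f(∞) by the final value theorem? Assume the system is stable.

f(∞) = lim_{s→0} sF(s) = lim_{s→0} 7/(s+3) = 7/3

Final answer: 7/3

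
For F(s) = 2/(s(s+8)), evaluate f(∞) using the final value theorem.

f(∞) = lim_{s→0} s·2/(s(s+8)) = lim_{s→0} 2/(s+8) = 2/8 = 1/4

Final answer: 1/4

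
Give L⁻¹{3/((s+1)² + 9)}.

Form: b/((s-a)² + b²) → e^(at)sin(bt). With a=-1, b=3

Final answer: e^(-t)·sin(3t)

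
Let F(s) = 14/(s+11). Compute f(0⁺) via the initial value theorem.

f(0⁺) = lim_{s→∞} s·14/(s+11) = lim_{s→∞} 14s/(s+11) = 14

Final answer: 14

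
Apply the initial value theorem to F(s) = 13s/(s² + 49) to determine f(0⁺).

f(0⁺) = lim_{s→∞} s·13s/(s² + 49) = lim_{s→∞} 13s²/(s² + 49) = 13

Final answer: 13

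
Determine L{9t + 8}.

L{9t + 8} = 9·L{t} + 8·L{1} = 9/s² + 8/s

Final answer: 9/s² + 8/s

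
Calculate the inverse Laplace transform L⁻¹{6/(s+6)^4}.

L⁻¹{n!/(s-a)^(n+1)} = t^n·e^(at), so L⁻¹{6/(s+6)^4} = t^3·e^(-6t)

Final answer: t^3·e^(-6t)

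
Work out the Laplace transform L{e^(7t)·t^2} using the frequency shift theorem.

L{e^(at)·t^n} = n!/(s-a)^(n+1), so L{e^(7t)·t^2} = 2/(s-7)^3

Final answer: 2/(s-7)^3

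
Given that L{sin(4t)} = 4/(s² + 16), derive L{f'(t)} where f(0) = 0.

L{f'(t)} = s·F(s) - f(0) = s·4/(s² + 16) - 0 = 4s/(s² + 16)

Final answer: 4s/(s² + 16)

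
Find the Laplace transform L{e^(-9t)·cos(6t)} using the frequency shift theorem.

Frequency shift: L{e^(at)f(t)} = F(s-a). L{e^(-9t)·cos(6t)} = (s+9)/((s+9)² + 36)

Final answer: (s+9)/((s+9)² + 36)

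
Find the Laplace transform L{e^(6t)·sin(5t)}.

L{e^(at)·sin(ωt)} = ω/((s-a)² + ω²), so L{e^(6t)·sin(5t)} = 5/((s-6)² + 25)

Final answer: 5/((s-6)² + 25)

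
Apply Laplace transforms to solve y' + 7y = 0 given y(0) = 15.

L{y'} + 7L{y} = 0. sY - 15 + 7Y = 0. Y(s+7) = 15. Y = 15/(s+7)

Final answer: y(t) = 15e^(-7t)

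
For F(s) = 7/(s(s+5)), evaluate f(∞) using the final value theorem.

f(∞) = lim_{s→0} s·7/(s(s+5)) = lim_{s→0} 7/(s+5) = 7/5 = 7/5

Final answer: 7/5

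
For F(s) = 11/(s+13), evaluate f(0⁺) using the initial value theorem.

f(0⁺) = lim_{s→∞} s·11/(s+13) = lim_{s→∞} 11s/(s+13) = 11

Final answer: 11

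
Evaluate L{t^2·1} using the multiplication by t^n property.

L{1} = 1/s. d^1/ds^1[1/s] = -1/s². d^2/ds^2[1/s] = 2/s^3. So L{t^2} = (-1)^{2}·2/s^3 = 2/s^3

Final answer: 2/s^3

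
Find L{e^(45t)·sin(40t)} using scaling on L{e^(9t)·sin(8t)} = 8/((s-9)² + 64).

Scaling with a=5: L{e^(45t)·sin(40t)} = (1/5) · 8/((s/5-9)² + 64). Simplifying: 40/((s-45)² + 1600)

Final answer: 40/((s-45)² + 1600)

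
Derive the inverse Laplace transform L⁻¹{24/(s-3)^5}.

L⁻¹{n!/(s-a)^(n+1)} = t^n·e^(at), so L⁻¹{24/(s-3)^5} = t^4·e^(3t)

Final answer: t^4·e^(3t)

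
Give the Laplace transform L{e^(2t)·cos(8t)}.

L{e^(at)·cos(ωt)} = (s-a)/((s-a)² + ω²), so L{e^(2t)·cos(8t)} = (s-2)/((s-2)² + 64)

Final answer: (s-2)/((s-2)² + 64)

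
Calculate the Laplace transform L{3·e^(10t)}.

L{e^(at)} = 1/(s-a), so L{e^(10t)} = 1/(s-10). Then L{3·e^(10t)} = 3/(s-10)

Final answer: 3/(s-10)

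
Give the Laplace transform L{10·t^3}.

L{t^n} = n!/s^(n+1), so L{t^3} = 6/s^4. Then L{10·t^3} = 10·6/s^4 = 60/s^4

Final answer: 60/s^4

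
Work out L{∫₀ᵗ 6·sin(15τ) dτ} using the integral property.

L{∫₀ᵗ f(τ)dτ} = F(s)/s with F(s) = 90/(s² + 225), so the result is (90/(s² + 225))/s = 90/(s(s² + 225))

Final answer: 90/(s(s² + 225))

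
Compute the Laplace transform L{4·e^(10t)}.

L{e^(at)} = 1/(s-a), so L{e^(10t)} = 1/(s-10). Then L{4·e^(10t)} = 4/(s-10)

Final answer: 4/(s-10)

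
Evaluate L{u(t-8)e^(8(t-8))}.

u(t-a)f(t-a) with f(t)=e^(8t). L{e^(8t)} = 1/(s-8). By time shift: e^(-8s)/(s-8)

Final answer: e^(-8s)/(s-8)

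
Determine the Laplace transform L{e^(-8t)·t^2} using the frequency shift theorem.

L{e^(at)·t^n} = n!/(s-a)^(n+1), so L{e^(-8t)·t^2} = 2/(s+8)^3

Final answer: 2/(s+8)^3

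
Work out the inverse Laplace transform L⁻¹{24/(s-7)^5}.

L⁻¹{n!/(s-a)^(n+1)} = t^n·e^(at), so L⁻¹{24/(s-7)^5} = t^4·e^(7t)

Final answer: t^4·e^(7t)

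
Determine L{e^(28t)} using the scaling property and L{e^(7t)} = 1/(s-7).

Using L{f(at)} = (1/a)F(s/a) with a=4 and f(t) = e^(7t): L{e^(28t)} = (1/4) · 1/((s/4)-7) = (1/4) · 4/(s-28) = 1/(s-28)

Final answer: 1/(s-28)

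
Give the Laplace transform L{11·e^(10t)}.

L{e^(at)} = 1/(s-a), so L{e^(10t)} = 1/(s-10). Then L{11·e^(10t)} = 11/(s-10)

Final answer: 11/(s-10)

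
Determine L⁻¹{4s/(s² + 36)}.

This is the form c·s/(s² + a²) with a = 6, c = 4. L⁻¹ = 4·cos(6t)

Final answer: 4·cos(6t)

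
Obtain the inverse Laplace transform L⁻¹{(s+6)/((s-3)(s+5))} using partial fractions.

Using partial fractions, f(t) = (9e^(3t) - e^(-5t))/8

Final answer: (9e^(3t) - e^(-5t))/8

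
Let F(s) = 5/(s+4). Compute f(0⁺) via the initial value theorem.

f(0⁺) = lim_{s→∞} s·5/(s+4) = lim_{s→∞} 5s/(s+4) = 5

Final answer: 5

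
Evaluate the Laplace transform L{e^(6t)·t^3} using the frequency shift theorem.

L{e^(at)·t^n} = n!/(s-a)^(n+1), so L{e^(6t)·t^3} = 6/(s-6)^4

Final answer: 6/(s-6)^4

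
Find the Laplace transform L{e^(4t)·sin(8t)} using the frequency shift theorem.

Frequency shift: L{e^(at)f(t)} = F(s-a). L{e^(4t)·sin(8t)} = 8/((s-4)² + 64)

Final answer: 8/((s-4)² + 64)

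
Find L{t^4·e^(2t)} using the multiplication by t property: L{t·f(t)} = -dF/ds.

Using L{t^n·e^(at)} = n!/(s-a)^(n+1), L{t^4·e^(2t)} = 24/(s-2)^5

Final answer: 24/(s-2)^5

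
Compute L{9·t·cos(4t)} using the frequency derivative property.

L{cos(4t)} = s/(s² + 16). Derivative: d/ds[s/(s² + 16)] = [(s² + 16) - s·2s]/(s² + 16)² = (16 - s²)/(s² + 16)². So L{t·cos(4t)} = -F'(s) = (s² - 16)/(s² + 16)². Then L{9·t·cos(4t)} = 9·(s² - 16)/(s² + 16)²

Final answer: 9·(s² - 16)/(s² + 16)²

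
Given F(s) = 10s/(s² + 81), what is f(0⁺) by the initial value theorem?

f(0⁺) = lim_{s→∞} s·10s/(s² + 81) = lim_{s→∞} 10s²/(s² + 81) = 10

Final answer: 10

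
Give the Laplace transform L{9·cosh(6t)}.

L{cosh(ωt)} = s/(s² - ω²), so L{cosh(6t)} = s/(s² - 36). Then L{9·cosh(6t)} = 9·s/(s² - 36) = 9s/(s² - 36)

Final answer: 9s/(s² - 36)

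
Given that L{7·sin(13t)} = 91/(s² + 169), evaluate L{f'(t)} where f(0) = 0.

L{f'(t)} = s·F(s) - f(0) = s·91/(s² + 169) - 0 = 91s/(s² + 169)

Final answer: 91s/(s² + 169)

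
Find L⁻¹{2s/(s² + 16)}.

This is the form c·s/(s² + a²) with a = 4, c = 2. L⁻¹ = 2·cos(4t)

Final answer: 2·cos(4t)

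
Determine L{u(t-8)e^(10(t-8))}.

u(t-a)f(t-a) with f(t)=e^(10t). L{e^(10t)} = 1/(s-10). By time shift: e^(-8s)/(s-10)

Final answer: e^(-8s)/(s-10)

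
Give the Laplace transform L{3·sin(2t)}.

L{sin(ωt)} = ω/(s² + ω²), so L{sin(2t)} = 2/(s² + 4). Then L{3·sin(2t)} = 3·2/(s² + 4) = 6/(s² + 4)

Final answer: 6/(s² + 4)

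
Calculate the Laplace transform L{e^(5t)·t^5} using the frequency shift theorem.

L{e^(at)·t^n} = n!/(s-a)^(n+1), so L{e^(5t)·t^5} = 120/(s-5)^6

Final answer: 120/(s-5)^6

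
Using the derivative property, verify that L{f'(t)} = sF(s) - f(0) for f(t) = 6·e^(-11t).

f'(t) = -66e^(-11t). Direct: L{f'(t)} = -66/(s+11). Property: s·6/(s+11) - 6 = (6s - 6(s+11))/(s+11) = -66/(s+11). ✓

Final answer: -66/(s+11)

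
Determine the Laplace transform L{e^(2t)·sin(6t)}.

L{e^(at)·sin(ωt)} = ω/((s-a)² + ω²), so L{e^(2t)·sin(6t)} = 6/((s-2)² + 36)

Final answer: 6/((s-2)² + 36)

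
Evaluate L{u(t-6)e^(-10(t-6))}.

u(t-a)f(t-a) with f(t)=e^(-10t). L{e^(-10t)} = 1/(s+10). By time shift: e^(-6s)/(s+10)

Final answer: e^(-6s)/(s+10)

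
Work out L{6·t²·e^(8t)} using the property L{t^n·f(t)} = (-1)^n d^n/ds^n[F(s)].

L{e^(8t)} = 1/(s-8). d/ds[1/(s-8)] = -1/(s-8)². d²/ds²[1/(s-8)] = 2/(s-8)³. So L{t²·e^(8t)} = (-1)² · 2/(s-8)³ = 2/(s-8)³. Then L{6·t²·e^(8t)} = 6·2/(s-8)³ = 12/(s-8)³

Final answer: 12/(s-8)³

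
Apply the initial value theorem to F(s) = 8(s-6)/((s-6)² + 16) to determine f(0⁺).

f(0⁺) = lim_{s→∞} sF(s) = lim_{s→∞} 8s(s-6)/((s-6)² + 16) = 8

Final answer: 8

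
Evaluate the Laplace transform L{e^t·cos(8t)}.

L{e^(at)·cos(ωt)} = (s-a)/((s-a)² + ω²), so L{e^t·cos(8t)} = (s-1)/((s-1)² + 64)

Final answer: (s-1)/((s-1)² + 64)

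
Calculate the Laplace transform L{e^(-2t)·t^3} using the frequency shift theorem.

L{e^(at)·t^n} = n!/(s-a)^(n+1), so L{e^(-2t)·t^3} = 6/(s+2)^4

Final answer: 6/(s+2)^4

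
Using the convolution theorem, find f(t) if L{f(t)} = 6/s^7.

6/s^7 = (6/s)·(1/s^6) = L{6}·L{t^5/120}. By convolution, f(t) = 6*t^5/120 = ∫₀ᵗ 6·τ^5/120 dτ = 6·t^6/720

Final answer: 6·t^6/720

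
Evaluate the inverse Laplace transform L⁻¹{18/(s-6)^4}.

L⁻¹{n!/(s-a)^(n+1)} = t^n·e^(at) with n=3, a=6. So L⁻¹{6/(s-6)^4} = t^3·e^(6t), and L⁻¹{18/(s-6)^4} = (18/6)·t^3·e^(6t) = 3·t^3·e^(6t)

Final answer: 3·t^3·e^(6t)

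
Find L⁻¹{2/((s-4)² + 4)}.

Form: b/((s-a)² + b²) → e^(at)sin(bt). With a=4, b=2

Final answer: e^(4t)·sin(2t)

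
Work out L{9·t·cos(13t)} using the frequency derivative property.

L{cos(13t)} = s/(s² + 169). Derivative: d/ds[s/(s² + 169)] = [(s² + 169) - s·2s]/(s² + 169)² = (169 - s²)/(s² + 169)². So L{t·cos(13t)} = -F'(s) = (s² - 169)/(s² + 169)². Then L{9·t·cos(13t)} = 9·(s² - 169)/(s² + 169)²

Final answer: 9·(s² - 169)/(s² + 169)²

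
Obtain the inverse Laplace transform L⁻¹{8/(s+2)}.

L⁻¹{1/(s-a)} = e^(at), so L⁻¹{1/(s+2)} = e^(-2t), and L⁻¹{8/(s+2)} = 8·e^(-2t)

Final answer: 8·e^(-2t)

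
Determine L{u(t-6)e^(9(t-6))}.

u(t-a)f(t-a) with f(t)=e^(9t). L{e^(9t)} = 1/(s-9). By time shift: e^(-6s)/(s-9)

Final answer: e^(-6s)/(s-9)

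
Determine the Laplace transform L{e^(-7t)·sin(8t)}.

L{e^(at)·sin(ωt)} = ω/((s-a)² + ω²), so L{e^(-7t)·sin(8t)} = 8/((s+7)² + 64)

Final answer: 8/((s+7)² + 64)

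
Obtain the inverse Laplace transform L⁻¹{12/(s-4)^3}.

L⁻¹{n!/(s-a)^(n+1)} = t^n·e^(at) with n=2, a=4. So L⁻¹{2/(s-4)^3} = t^2·e^(4t), and L⁻¹{12/(s-4)^3} = (12/2)·t^2·e^(4t) = 6·t^2·e^(4t)

Final answer: 6·t^2·e^(4t)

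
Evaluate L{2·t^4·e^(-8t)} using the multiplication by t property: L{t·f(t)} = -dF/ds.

Using L{t^n·e^(at)} = n!/(s-a)^(n+1), L{t^4·e^(-8t)} = 24/(s+8)^5, so L{2·t^4·e^(-8t)} = 2·24/(s+8)^5 = 48/(s+8)^5

Final answer: 48/(s+8)^5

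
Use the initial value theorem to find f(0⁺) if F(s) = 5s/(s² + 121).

f(0⁺) = lim_{s→∞} s·5s/(s² + 121) = lim_{s→∞} 5s²/(s² + 121) = 5

Final answer: 5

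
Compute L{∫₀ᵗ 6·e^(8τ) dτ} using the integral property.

L{∫₀ᵗ f(τ)dτ} = F(s)/s with F(s) = 6/(s-8), so L{∫₀ᵗ 6·e^(8τ) dτ} = 6/(s(s-8))

Final answer: 6/(s(s-8))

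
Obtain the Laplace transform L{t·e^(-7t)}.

L{t^n·e^(at)} = n!/(s-a)^(n+1), so L{t·e^(-7t)} = 1/(s+7)^2

Final answer: 1/(s+7)^2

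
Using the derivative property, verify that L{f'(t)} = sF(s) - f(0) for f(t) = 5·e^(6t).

f'(t) = 30e^(6t). Direct: L{f'(t)} = 30/(s-6). Property: s·5/(s-6) - 5 = (5s - 5(s-6))/(s-6) = 30/(s-6). ✓

Final answer: 30/(s-6)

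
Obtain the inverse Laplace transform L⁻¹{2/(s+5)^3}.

L⁻¹{n!/(s-a)^(n+1)} = t^n·e^(at), so L⁻¹{2/(s+5)^3} = t^2·e^(-5t)

Final answer: t^2·e^(-5t)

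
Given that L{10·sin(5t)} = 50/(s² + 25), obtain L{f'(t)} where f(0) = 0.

L{f'(t)} = s·F(s) - f(0) = s·50/(s² + 25) - 0 = 50s/(s² + 25)

Final answer: 50s/(s² + 25)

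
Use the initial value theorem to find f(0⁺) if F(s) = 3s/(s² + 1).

f(0⁺) = lim_{s→∞} s·3s/(s² + 1) = lim_{s→∞} 3s²/(s² + 1) = 3

Final answer: 3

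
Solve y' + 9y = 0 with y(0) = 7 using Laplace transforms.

L{y'} + 9L{y} = 0. sY - 7 + 9Y = 0. Y(s+9) = 7. Y = 7/(s+9)

Final answer: y(t) = 7e^(-9t)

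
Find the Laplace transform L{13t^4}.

L{13t^4} = 13 · L{t^4} = 13 · 24/s^5 = 312/s^5

Final answer: 312/s^5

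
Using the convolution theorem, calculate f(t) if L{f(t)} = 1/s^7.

1/s^7 = (1/s)·(1/s^6) = L{1}·L{t^5/120}. By convolution, f(t) = 1*t^5/120 = ∫₀ᵗ 1·τ^5/120 dτ = t^6/720

Final answer: t^6/720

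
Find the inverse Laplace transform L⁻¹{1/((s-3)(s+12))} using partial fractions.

Decompose: A/(s-3) + B/(s+12). A = 1/15, B = -1/15. f(t) = (e^(3t) - e^(-12t))/15

Final answer: (e^(3t) - e^(-12t))/15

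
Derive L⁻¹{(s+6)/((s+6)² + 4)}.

Using frequency shift: L⁻¹{(s-a)/((s-a)² + b²)} = e^(at)cos(bt). Here a=-6, b=2

Final answer: e^(-6t)·cos(2t)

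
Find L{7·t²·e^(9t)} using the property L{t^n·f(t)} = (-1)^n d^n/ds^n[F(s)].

L{e^(9t)} = 1/(s-9). d/ds[1/(s-9)] = -1/(s-9)². d²/ds²[1/(s-9)] = 2/(s-9)³. So L{t²·e^(9t)} = (-1)² · 2/(s-9)³ = 2/(s-9)³. Then L{7·t²·e^(9t)} = 7·2/(s-9)³ = 14/(s-9)³

Final answer: 14/(s-9)³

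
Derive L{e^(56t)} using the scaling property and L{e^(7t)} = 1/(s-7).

Using L{f(at)} = (1/a)F(s/a) with a=8 and f(t) = e^(7t): L{e^(56t)} = (1/8) · 1/((s/8)-7) = (1/8) · 8/(s-56) = 1/(s-56)

Final answer: 1/(s-56)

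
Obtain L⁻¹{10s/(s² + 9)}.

This is the form c·s/(s² + a²) with a = 3, c = 10. L⁻¹ = 10·cos(3t)

Final answer: 10·cos(3t)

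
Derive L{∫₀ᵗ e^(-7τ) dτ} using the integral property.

L{∫₀ᵗ f(τ)dτ} = F(s)/s with F(s) = 1/(s+7), so L{∫₀ᵗ e^(-7τ) dτ} = 1/(s(s+7))

Final answer: 1/(s(s+7))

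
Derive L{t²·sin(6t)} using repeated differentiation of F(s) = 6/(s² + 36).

F(s) = 6/(s² + 36). F'(s) = -12s/(s² + 36)². F''(s) = -12(36 - 3s²)/(s² + 36)³ = (36s² - 432)/(s² + 36)³. So L{t²·sin(6t)} = (-1)² F''(s) = (36s² - 432)/(s² + 36)³

Final answer: (36s² - 432)/(s² + 36)³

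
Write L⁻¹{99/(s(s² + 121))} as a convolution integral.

99/(s(s² + 121)) = (1/s)·(99/(s² + 121)) = L{1}·L{9·sin(11t)}. So f(t) = 1*(9·sin(11t)) = ∫₀ᵗ 9·sin(11τ) dτ

Final answer: ∫₀ᵗ 9·sin(11τ) dτ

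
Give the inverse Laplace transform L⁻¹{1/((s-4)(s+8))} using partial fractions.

Decompose: A/(s-4) + B/(s+8). A = 1/12, B = -1/12. f(t) = (e^(4t) - e^(-8t))/12

Final answer: (e^(4t) - e^(-8t))/12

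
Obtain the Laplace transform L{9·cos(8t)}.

L{cos(ωt)} = s/(s² + ω²), so L{cos(8t)} = s/(s² + 64). Then L{9·cos(8t)} = 9·s/(s² + 64) = 9s/(s² + 64)

Final answer: 9s/(s² + 64)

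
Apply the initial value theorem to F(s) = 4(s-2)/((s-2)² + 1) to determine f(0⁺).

f(0⁺) = lim_{s→∞} sF(s) = lim_{s→∞} 4s(s-2)/((s-2)² + 1) = 4

Final answer: 4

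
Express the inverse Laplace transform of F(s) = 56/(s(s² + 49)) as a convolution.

56/(s(s² + 49)) = (1/s)·(56/(s² + 49)) = L{1}·L{8·sin(7t)}. So f(t) = 1*(8·sin(7t)) = ∫₀ᵗ 8·sin(7τ) dτ

Final answer: ∫₀ᵗ 8·sin(7τ) dτ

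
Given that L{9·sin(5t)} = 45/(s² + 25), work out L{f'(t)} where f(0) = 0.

L{f'(t)} = s·F(s) - f(0) = s·45/(s² + 25) - 0 = 45s/(s² + 25)

Final answer: 45s/(s² + 25)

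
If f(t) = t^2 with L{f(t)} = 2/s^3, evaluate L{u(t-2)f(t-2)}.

Time shift theorem: L{u(t-a)f(t-a)} = e^(-as)F(s). Here a=2, F(s) = 2/s^3, so L{u(t-2)f(t-2)} = e^(-2s)·2/s^3

Final answer: e^(-2s)·2/s^3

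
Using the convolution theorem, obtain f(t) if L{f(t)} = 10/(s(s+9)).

10/(s(s+9)) = (10/s)·(1/(s+9)) = L{10}·L{e^(-9t)}. By convolution, f(t) = 10*e^(-9t) = ∫₀ᵗ 10·e^(-9τ) dτ = 10·(1 - e^(-9t))/9

Final answer: 10·(1 - e^(-9t))/9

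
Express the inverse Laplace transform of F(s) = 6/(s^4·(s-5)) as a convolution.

6/(s^4·(s-5)) = (6/s^4)·(1/(s-5)) = L{t^3}·L{e^(5t)}. So f(t) = t^3*e^(5t) = ∫₀ᵗ τ^3·e^(5(t-τ)) dτ

Final answer: ∫₀ᵗ τ^3·e^(5(t-τ)) dτ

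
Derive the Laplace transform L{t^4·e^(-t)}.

L{t^n·e^(at)} = n!/(s-a)^(n+1), so L{t^4·e^(-t)} = 24/(s+1)^5

Final answer: 24/(s+1)^5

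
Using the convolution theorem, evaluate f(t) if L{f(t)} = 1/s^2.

1/s^2 = (1/s)·(1/s) = L{1}·L{1}. By convolution, f(t) = 1*1 = ∫₀ᵗ 1·1 dτ = t

Final answer: t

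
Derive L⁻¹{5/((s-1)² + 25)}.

Form: b/((s-a)² + b²) → e^(at)sin(bt). With a=1, b=5

Final answer: e^t·sin(5t)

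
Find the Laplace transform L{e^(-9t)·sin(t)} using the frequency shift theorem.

Frequency shift: L{e^(at)f(t)} = F(s-a). L{e^(-9t)·sin(t)} = 1/((s+9)² + 1)

Final answer: 1/((s+9)² + 1)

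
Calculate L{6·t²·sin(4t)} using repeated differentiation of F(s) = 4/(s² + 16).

F(s) = 4/(s² + 16). F'(s) = -8s/(s² + 16)². F''(s) = -8(16 - 3s²)/(s² + 16)³ = (24s² - 128)/(s² + 16)³. So L{t²·sin(4t)} = (-1)² F''(s) = (24s² - 128)/(s² + 16)³. Then L{6·t²·sin(4t)} = 6·(24s² - 128)/(s² + 16)³ = (144s² - 768)/(s² + 16)³

Final answer: (144s² - 768)/(s² + 16)³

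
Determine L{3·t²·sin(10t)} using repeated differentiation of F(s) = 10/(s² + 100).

F(s) = 10/(s² + 100). F'(s) = -20s/(s² + 100)². F''(s) = -20(100 - 3s²)/(s² + 100)³ = (60s² - 2000)/(s² + 100)³. So L{t²·sin(10t)} = (-1)² F''(s) = (60s² - 2000)/(s² + 100)³. Then L{3·t²·sin(10t)} = 3·(60s² - 2000)/(s² + 100)³ = (180s² - 6000)/(s² + 100)³

Final answer: (180s² - 6000)/(s² + 100)³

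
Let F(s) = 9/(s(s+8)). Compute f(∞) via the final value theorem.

f(∞) = lim_{s→0} s·9/(s(s+8)) = lim_{s→0} 9/(s+8) = 9/8 = 9/8

Final answer: 9/8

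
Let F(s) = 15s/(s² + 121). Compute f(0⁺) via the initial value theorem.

f(0⁺) = lim_{s→∞} s·15s/(s² + 121) = lim_{s→∞} 15s²/(s² + 121) = 15

Final answer: 15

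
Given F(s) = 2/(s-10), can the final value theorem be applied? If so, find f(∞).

sF(s) = 2s/(s-10) has a pole at s = 10 in the right half-plane. Theorem does NOT apply (unstable system; f(t) = 2·e^(10t) grows without bound).

Final answer: Not applicable (unstable)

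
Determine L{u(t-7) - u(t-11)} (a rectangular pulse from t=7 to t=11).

L{u(t-a)} = e^(-as)/s. L{u(t-7) - u(t-11)} = (e^(-7s) - e^(-11s))/s

Final answer: (e^(-7s) - e^(-11s))/s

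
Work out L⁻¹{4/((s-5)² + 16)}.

Form: b/((s-a)² + b²) → e^(at)sin(bt). With a=5, b=4

Final answer: e^(5t)·sin(4t)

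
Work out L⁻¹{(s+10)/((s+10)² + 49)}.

Using frequency shift: L⁻¹{(s-a)/((s-a)² + b²)} = e^(at)cos(bt). Here a=-10, b=7

Final answer: e^(-10t)·cos(7t)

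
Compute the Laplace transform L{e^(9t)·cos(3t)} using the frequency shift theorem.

Frequency shift: L{e^(at)f(t)} = F(s-a). L{e^(9t)·cos(3t)} = (s-9)/((s-9)² + 9)

Final answer: (s-9)/((s-9)² + 9)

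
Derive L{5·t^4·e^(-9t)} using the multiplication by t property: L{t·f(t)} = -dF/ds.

Using L{t^n·e^(at)} = n!/(s-a)^(n+1), L{t^4·e^(-9t)} = 24/(s+9)^5, so L{5·t^4·e^(-9t)} = 5·24/(s+9)^5 = 120/(s+9)^5

Final answer: 120/(s+9)^5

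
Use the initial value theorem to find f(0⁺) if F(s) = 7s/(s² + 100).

f(0⁺) = lim_{s→∞} s·7s/(s² + 100) = lim_{s→∞} 7s²/(s² + 100) = 7

Final answer: 7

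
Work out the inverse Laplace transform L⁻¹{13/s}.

L⁻¹{c/s} = c, so L⁻¹{13/s} = 13

Final answer: 13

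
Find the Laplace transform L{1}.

L{1} = 1 · L{1} = 1/s

Final answer: 1/s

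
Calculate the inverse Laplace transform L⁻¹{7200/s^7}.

L⁻¹{n!/s^(n+1)} = t^n with n=6. So L⁻¹{720/s^7} = t^6, and L⁻¹{7200/s^7} = (7200/720)·t^6 = 10·t^6

Final answer: 10·t^6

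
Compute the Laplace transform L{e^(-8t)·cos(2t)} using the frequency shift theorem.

Frequency shift: L{e^(at)f(t)} = F(s-a). L{e^(-8t)·cos(2t)} = (s+8)/((s+8)² + 4)

Final answer: (s+8)/((s+8)² + 4)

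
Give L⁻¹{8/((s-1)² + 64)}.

Form: b/((s-a)² + b²) → e^(at)sin(bt). With a=1, b=8

Final answer: e^t·sin(8t)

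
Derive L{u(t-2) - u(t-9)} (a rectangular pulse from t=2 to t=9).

L{u(t-a)} = e^(-as)/s. L{u(t-2) - u(t-9)} = (e^(-2s) - e^(-9s))/s

Final answer: (e^(-2s) - e^(-9s))/s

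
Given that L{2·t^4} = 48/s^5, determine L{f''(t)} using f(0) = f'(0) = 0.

L{f''(t)} = s²F(s) - sf(0) - f'(0) = s²·48/s^5 - 0 - 0 = 48/s^3

Final answer: 48/s^3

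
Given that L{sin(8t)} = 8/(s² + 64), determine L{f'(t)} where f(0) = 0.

L{f'(t)} = s·F(s) - f(0) = s·8/(s² + 64) - 0 = 8s/(s² + 64)

Final answer: 8s/(s² + 64)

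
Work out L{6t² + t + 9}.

L{6t² + t + 9} = 6·2/s³ + 1/s² + 9/s = 12/s³ + 1/s² + 9/s

Final answer: 12/s³ + 1/s² + 9/s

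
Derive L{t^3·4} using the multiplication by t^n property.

L{4} = 4/s. d^1/ds^1[1/s] = -1/s². d^2/ds^2[1/s] = 2/s^3. d^3/ds^3[1/s] = -6/s^4. So L{t^3} = (-1)^{3}·-6/s^4 = 6/s^4. Then L{t^3·4} = 4·6/s^4 = 24/s^4

Final answer: 24/s^4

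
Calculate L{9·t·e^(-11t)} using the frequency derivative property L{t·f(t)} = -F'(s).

L{e^(-11t)} = 1/(s+11). By frequency derivative: L{t·e^(-11t)} = -d/ds[1/(s+11)] = -(-1)/(s+11)² = 1/(s+11)². Then L{9·t·e^(-11t)} = 9·1/(s+11)² = 9/(s+11)²

Final answer: 9/(s+11)²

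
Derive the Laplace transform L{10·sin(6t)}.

L{sin(ωt)} = ω/(s² + ω²), so L{sin(6t)} = 6/(s² + 36). Then L{10·sin(6t)} = 10·6/(s² + 36) = 60/(s² + 36)

Final answer: 60/(s² + 36)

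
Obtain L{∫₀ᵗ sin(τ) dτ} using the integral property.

L{∫₀ᵗ f(τ)dτ} = F(s)/s with F(s) = 1/(s² + 1), so the result is (1/(s² + 1))/s = 1/(s(s² + 1))

Final answer: 1/(s(s² + 1))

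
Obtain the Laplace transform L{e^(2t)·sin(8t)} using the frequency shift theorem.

Frequency shift: L{e^(at)f(t)} = F(s-a). L{e^(2t)·sin(8t)} = 8/((s-2)² + 64)

Final answer: 8/((s-2)² + 64)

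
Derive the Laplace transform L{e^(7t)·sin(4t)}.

L{e^(at)·sin(ωt)} = ω/((s-a)² + ω²), so L{e^(7t)·sin(4t)} = 4/((s-7)² + 16)

Final answer: 4/((s-7)² + 16)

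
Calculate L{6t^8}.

L{t^n} = n!/s^(n+1). So L{6t^8} = 6·8!/s^9 = 241920/s^9

Final answer: 241920/s^9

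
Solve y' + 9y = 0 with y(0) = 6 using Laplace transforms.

L{y'} + 9L{y} = 0. sY - 6 + 9Y = 0. Y(s+9) = 6. Y = 6/(s+9)

Final answer: y(t) = 6e^(-9t)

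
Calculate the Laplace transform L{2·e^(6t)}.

L{e^(at)} = 1/(s-a), so L{e^(6t)} = 1/(s-6). Then L{2·e^(6t)} = 2/(s-6)

Final answer: 2/(s-6)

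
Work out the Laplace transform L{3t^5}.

L{3t^5} = 3 · L{t^5} = 3 · 120/s^6 = 360/s^6

Final answer: 360/s^6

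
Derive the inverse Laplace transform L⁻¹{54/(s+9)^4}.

L⁻¹{n!/(s-a)^(n+1)} = t^n·e^(at) with n=3, a=-9. So L⁻¹{6/(s+9)^4} = t^3·e^(-9t), and L⁻¹{54/(s+9)^4} = (54/6)·t^3·e^(-9t) = 9·t^3·e^(-9t)

Final answer: 9·t^3·e^(-9t)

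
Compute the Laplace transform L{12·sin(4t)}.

L{sin(ωt)} = ω/(s² + ω²), so L{sin(4t)} = 4/(s² + 16). Then L{12·sin(4t)} = 12·4/(s² + 16) = 48/(s² + 16)

Final answer: 48/(s² + 16)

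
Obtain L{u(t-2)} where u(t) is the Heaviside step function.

L{u(t-a)} = e^(-as)/s. Here a=2, so L{u(t-2)} = e^(-2s)/s

Final answer: e^(-2s)/s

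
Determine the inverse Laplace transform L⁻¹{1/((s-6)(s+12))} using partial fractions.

Decompose: A/(s-6) + B/(s+12). A = 1/18, B = -1/18. f(t) = (e^(6t) - e^(-12t))/18

Final answer: (e^(6t) - e^(-12t))/18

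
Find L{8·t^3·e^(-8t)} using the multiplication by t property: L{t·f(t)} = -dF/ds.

Using L{t^n·e^(at)} = n!/(s-a)^(n+1), L{t^3·e^(-8t)} = 6/(s+8)^4, so L{8·t^3·e^(-8t)} = 8·6/(s+8)^4 = 48/(s+8)^4

Final answer: 48/(s+8)^4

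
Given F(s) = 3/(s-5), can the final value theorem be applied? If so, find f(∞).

sF(s) = 3s/(s-5) has a pole at s = 5 in the right half-plane. Theorem does NOT apply (unstable system; f(t) = 3·e^(5t) grows without bound).

Final answer: Not applicable (unstable)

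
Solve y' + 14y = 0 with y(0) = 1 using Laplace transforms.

L{y'} + 14L{y} = 0. sY - 1 + 14Y = 0. Y(s+14) = 1. Y = 1/(s+14)

Final answer: y(t) = e^(-14t)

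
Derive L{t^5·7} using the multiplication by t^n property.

L{7} = 7/s. d^1/ds^1[1/s] = -1/s². d^2/ds^2[1/s] = 2/s^3. d^3/ds^3[1/s] = -6/s^4. d^4/ds^4[1/s] = 24/s^5. d^5/ds^5[1/s] = -120/s^6. So L{t^5} = (-1)^{5}·-120/s^6 = 120/s^6. Then L{t^5·7} = 7·120/s^6 = 840/s^6

Final answer: 840/s^6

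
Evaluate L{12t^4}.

L{t^n} = n!/s^(n+1). So L{12t^4} = 12·4!/s^5 = 288/s^5

Final answer: 288/s^5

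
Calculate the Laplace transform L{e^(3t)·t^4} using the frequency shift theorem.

L{e^(at)·t^n} = n!/(s-a)^(n+1), so L{e^(3t)·t^4} = 24/(s-3)^5

Final answer: 24/(s-3)^5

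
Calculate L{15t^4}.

L{t^n} = n!/s^(n+1). So L{15t^4} = 15·4!/s^5 = 360/s^5

Final answer: 360/s^5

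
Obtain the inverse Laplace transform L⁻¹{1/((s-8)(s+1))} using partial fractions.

Decompose: A/(s-8) + B/(s+1). A = 1/9, B = -1/9. f(t) = (e^(8t) - e^(-t))/9

Final answer: (e^(8t) - e^(-t))/9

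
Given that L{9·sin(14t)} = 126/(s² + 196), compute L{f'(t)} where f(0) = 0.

L{f'(t)} = s·F(s) - f(0) = s·126/(s² + 196) - 0 = 126s/(s² + 196)

Final answer: 126s/(s² + 196)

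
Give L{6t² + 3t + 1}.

L{6t² + 3t + 1} = 6·2/s³ + 3/s² + 1/s = 12/s³ + 3/s² + 1/s

Final answer: 12/s³ + 3/s² + 1/s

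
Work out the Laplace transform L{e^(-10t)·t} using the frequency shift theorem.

L{e^(at)·t^n} = n!/(s-a)^(n+1), so L{e^(-10t)·t} = 1/(s+10)^2

Final answer: 1/(s+10)^2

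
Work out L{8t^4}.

L{t^n} = n!/s^(n+1). So L{8t^4} = 8·4!/s^5 = 192/s^5

Final answer: 192/s^5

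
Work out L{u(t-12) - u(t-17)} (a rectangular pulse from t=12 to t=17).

L{u(t-a)} = e^(-as)/s. L{u(t-12) - u(t-17)} = (e^(-12s) - e^(-17s))/s

Final answer: (e^(-12s) - e^(-17s))/s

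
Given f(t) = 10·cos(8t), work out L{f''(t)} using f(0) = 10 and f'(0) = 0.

F(s) = 10s/(s² + 64). L{f''(t)} = s²F(s) - sf(0) - f'(0) = 10s³/(s² + 64) - 10s = (10s³ - 10s(s² + 64))/(s² + 64) = -640s/(s² + 64)

Final answer: -640s/(s² + 64)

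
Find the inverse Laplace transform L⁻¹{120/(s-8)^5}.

L⁻¹{n!/(s-a)^(n+1)} = t^n·e^(at) with n=4, a=8. So L⁻¹{24/(s-8)^5} = t^4·e^(8t), and L⁻¹{120/(s-8)^5} = (120/24)·t^4·e^(8t) = 5·t^4·e^(8t)

Final answer: 5·t^4·e^(8t)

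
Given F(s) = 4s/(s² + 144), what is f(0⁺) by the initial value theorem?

f(0⁺) = lim_{s→∞} s·4s/(s² + 144) = lim_{s→∞} 4s²/(s² + 144) = 4

Final answer: 4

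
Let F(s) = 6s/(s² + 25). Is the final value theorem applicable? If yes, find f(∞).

The final value theorem requires all poles of sF(s) in the left half-plane. sF(s) = 6s²/(s² + 25) has poles at s = ±5i (imaginary axis). Theorem does NOT apply (oscillatory system).

Final answer: Not applicable (oscillatory)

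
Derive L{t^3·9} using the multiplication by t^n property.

L{9} = 9/s. d^1/ds^1[1/s] = -1/s². d^2/ds^2[1/s] = 2/s^3. d^3/ds^3[1/s] = -6/s^4. So L{t^3} = (-1)^{3}·-6/s^4 = 6/s^4. Then L{t^3·9} = 9·6/s^4 = 54/s^4

Final answer: 54/s^4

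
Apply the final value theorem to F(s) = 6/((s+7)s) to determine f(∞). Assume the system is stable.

f(∞) = lim_{s→0} sF(s) = lim_{s→0} 6/(s+7) = 6/7

Final answer: 6/7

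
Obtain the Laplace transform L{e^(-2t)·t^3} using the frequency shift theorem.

L{e^(at)·t^n} = n!/(s-a)^(n+1), so L{e^(-2t)·t^3} = 6/(s+2)^4

Final answer: 6/(s+2)^4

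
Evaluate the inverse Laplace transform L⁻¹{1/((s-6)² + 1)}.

Using frequency shift, L⁻¹{1/((s-6)² + 1)} = e^(6t)·sin(t)

Final answer: e^(6t)·sin(t)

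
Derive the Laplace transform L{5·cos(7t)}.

L{cos(ωt)} = s/(s² + ω²), so L{cos(7t)} = s/(s² + 49). Then L{5·cos(7t)} = 5·s/(s² + 49) = 5s/(s² + 49)

Final answer: 5s/(s² + 49)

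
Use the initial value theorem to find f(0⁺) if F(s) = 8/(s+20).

f(0⁺) = lim_{s→∞} s·8/(s+20) = lim_{s→∞} 8s/(s+20) = 8

Final answer: 8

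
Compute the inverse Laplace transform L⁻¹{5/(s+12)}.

L⁻¹{1/(s-a)} = e^(at), so L⁻¹{1/(s+12)} = e^(-12t), and L⁻¹{5/(s+12)} = 5·e^(-12t)

Final answer: 5·e^(-12t)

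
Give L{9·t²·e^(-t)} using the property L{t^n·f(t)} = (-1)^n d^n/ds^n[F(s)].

L{e^(-t)} = 1/(s+1). d/ds[1/(s+1)] = -1/(s+1)². d²/ds²[1/(s+1)] = 2/(s+1)³. So L{t²·e^(-t)} = (-1)² · 2/(s+1)³ = 2/(s+1)³. Then L{9·t²·e^(-t)} = 9·2/(s+1)³ = 18/(s+1)³

Final answer: 18/(s+1)³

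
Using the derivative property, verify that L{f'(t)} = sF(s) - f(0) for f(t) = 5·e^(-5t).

f'(t) = -25e^(-5t). Direct: L{f'(t)} = -25/(s+5). Property: s·5/(s+5) - 5 = (5s - 5(s+5))/(s+5) = -25/(s+5). ✓

Final answer: -25/(s+5)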